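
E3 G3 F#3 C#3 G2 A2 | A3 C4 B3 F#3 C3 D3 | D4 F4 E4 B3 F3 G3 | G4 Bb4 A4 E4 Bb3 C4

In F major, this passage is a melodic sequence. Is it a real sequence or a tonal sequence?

Each cell has the same semitone pattern (3, -1, -5, -6, 2) — intervals are preserved exactly.
And F#3 lies outside F major, so the sequence is real rather than tonal.

real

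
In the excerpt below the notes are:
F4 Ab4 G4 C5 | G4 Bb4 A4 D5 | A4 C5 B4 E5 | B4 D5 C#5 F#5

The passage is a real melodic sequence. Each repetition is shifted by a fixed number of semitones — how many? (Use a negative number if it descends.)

With a 4-note motive the entries are F4, G4, A4, B4, each up a 2nd from the previous.
Counting half-steps from F4 to G4: 2.

2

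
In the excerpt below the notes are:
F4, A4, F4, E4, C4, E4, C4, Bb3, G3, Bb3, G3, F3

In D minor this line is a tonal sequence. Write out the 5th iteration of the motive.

Taking 4-note groups, the heads are F4, C4, G3: the pattern moves down a 4th.
Extending down a 4th: D3 → A2.
From A2 the diatonic shape gives A2 C3 A2 G2.

A2 C3 A2 G2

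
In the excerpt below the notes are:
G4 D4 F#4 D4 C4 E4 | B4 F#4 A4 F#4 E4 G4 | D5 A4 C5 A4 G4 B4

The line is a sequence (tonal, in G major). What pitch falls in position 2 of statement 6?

The unit is 6 notes. Position-2 pitches of the 3 shown cells: D4, F#4, A4.
Carrying that up a 3rd forward: C5 → E5 → G5.

G5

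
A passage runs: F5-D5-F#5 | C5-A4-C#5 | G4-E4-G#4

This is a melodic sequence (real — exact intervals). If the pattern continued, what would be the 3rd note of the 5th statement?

Grouping in 3s, the 3rd note of each cell is F#5, C#5, G#4.
Carrying that down a 4th forward: D#4 → A#3.

A#3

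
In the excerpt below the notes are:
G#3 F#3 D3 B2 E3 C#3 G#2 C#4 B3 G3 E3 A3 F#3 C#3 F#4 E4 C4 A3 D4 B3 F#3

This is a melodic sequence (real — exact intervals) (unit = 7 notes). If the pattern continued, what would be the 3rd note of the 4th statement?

Grouping in 7s, the 3rd note of each cell is D3, G3, C4.
Each moves up a 4th; the next is F4.

F4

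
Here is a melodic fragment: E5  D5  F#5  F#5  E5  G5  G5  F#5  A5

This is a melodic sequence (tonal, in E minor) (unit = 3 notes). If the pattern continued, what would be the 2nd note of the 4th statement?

With 3-note cells, note 2 of each statement runs D5, E5, F#5.
From F#5, up a 2nd gives G5.

G5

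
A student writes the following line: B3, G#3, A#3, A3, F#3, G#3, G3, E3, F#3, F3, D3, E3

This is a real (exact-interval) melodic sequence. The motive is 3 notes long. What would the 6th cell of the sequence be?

The 3-note cells begin on B3, A3, G3, F3 — each down a 2nd from the last.
Carrying on: Eb3 → Db3.
So cell 6 is Db3 Bb2 C3.

Db3 Bb2 C3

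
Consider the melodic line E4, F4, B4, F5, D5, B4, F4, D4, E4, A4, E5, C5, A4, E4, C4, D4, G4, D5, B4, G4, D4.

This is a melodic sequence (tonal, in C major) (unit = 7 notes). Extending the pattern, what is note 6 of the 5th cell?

E4

With 7-note cells, note 6 of each statement runs B4, A4, G4.
Each moves down a 2nd. Continuing: F4 → E4.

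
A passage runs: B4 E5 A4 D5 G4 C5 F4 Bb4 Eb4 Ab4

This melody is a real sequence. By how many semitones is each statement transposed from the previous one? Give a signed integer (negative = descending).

-2

The 2-note cells begin on B4, A4, G4, F4, Eb4 — each down a 2nd from the last.
B4→A4 is 69 − 71 = -2 semitones.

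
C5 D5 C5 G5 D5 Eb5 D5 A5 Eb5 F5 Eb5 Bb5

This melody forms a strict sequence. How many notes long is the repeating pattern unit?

There are 12 notes; a 4-note unit gives 3 cells:
C5 D5 C5 G5 | D5 Eb5 D5 A5 | Eb5 F5 Eb5 Bb5
Every group is a transposition up a 2nd of the one before; no shorter unit works.

4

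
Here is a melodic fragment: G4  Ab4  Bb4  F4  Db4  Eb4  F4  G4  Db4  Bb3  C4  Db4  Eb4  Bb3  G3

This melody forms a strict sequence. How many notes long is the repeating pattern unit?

15 notes total. Splitting into 3 groups of 5:
G4 Ab4 Bb4 F4 Db4 | Eb4 F4 G4 Db4 Bb3 | C4 Db4 Eb4 Bb3 G3
Each cell is the previous one down a 3rd — so the unit is 5 notes.

5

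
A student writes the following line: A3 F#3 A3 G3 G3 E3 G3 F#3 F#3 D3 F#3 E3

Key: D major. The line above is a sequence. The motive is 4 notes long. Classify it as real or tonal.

tonal

Every note is diatonic to D major.
Cell 1 has -2 semitones from note 3 to 4, but cell 2 has -1 — the interval quality changes while the contour stays the same, which is the hallmark of a tonal sequence.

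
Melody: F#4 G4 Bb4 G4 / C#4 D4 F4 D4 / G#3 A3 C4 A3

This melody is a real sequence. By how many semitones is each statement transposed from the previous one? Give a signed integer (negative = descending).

-5

The 4-note cells begin on F#4, C#4, G#3 — each down a 4th from the last.
F#4 to C#4 spans -5 semitones.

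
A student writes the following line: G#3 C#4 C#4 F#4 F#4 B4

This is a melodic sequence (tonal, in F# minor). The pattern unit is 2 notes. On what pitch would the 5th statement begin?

With a 2-note motive the entries are G#3, C#4, F#4, each up a 4th from the previous.
Extending the heads up a 4th: B4 → E5.

E5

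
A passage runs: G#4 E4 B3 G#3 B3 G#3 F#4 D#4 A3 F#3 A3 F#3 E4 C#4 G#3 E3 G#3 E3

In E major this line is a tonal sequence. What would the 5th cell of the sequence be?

C#4 A3 E3 C#3 E3 C#3

With a 6-note motive the entries are G#4, F#4, E4, each down a 2nd from the previous.
Carrying on: D#4 → C#4.
From C#4 the diatonic shape gives C#4 A3 E3 C#3 E3 C#3.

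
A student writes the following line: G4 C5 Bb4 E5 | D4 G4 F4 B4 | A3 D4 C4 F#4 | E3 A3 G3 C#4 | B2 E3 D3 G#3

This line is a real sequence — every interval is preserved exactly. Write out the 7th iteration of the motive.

C#2 F#2 E2 A#2

With a 4-note motive the entries are G4, D4, A3, E3, B2, each down a 4th from the previous.
Continuing the starts: F#2 → C#2.
So cell 7 is C#2 F#2 E2 A#2.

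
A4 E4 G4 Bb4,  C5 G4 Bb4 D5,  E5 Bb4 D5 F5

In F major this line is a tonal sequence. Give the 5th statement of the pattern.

Bb5 F5 A5 C6

With a 4-note motive the entries are A4, C5, E5, each up a 3rd from the previous.
Carrying on: G5 → Bb5.
So cell 5 is Bb5 F5 A5 C6.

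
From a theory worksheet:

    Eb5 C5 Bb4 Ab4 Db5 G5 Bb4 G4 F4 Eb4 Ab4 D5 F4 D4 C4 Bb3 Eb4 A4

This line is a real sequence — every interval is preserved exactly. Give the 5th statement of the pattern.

Taking 6-note groups, the heads are Eb5, Bb4, F4: the pattern moves down a 4th.
Extending down a 4th: C4 → G3.
From G3 the exact shape gives G3 E3 D3 C3 F3 B3.

G3 E3 D3 C3 F3 B3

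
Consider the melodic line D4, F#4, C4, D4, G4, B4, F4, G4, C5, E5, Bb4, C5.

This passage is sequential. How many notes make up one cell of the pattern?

4

12 notes total. Splitting into 3 groups of 4:
D4 F#4 C4 D4 | G4 B4 F4 G4 | C5 E5 Bb4 C5
Every group is a transposition up a 4th of the one before; no shorter unit works.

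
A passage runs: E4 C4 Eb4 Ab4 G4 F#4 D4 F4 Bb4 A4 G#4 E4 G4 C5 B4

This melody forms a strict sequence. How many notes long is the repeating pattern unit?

Try groups of 5 (3 cells in 15 notes):
E4 C4 Eb4 Ab4 G4 | F#4 D4 F4 Bb4 A4 | G#4 E4 G4 C5 B4
Every group is a transposition up a 2nd of the one before; no shorter unit works.

5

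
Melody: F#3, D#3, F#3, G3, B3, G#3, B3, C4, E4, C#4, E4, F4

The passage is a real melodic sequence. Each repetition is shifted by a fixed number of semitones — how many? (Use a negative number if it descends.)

5

With a 4-note motive the entries are F#3, B3, E4, each up a 4th from the previous.
F#3→B3 is 59 − 54 = 5 semitones.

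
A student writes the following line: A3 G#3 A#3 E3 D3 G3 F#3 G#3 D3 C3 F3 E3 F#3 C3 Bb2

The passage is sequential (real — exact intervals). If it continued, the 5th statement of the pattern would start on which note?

Db3

Unit = 5 notes; the statements start on A3, G3, F3, moving down a 2nd each time.
Extending the heads down a 2nd: Eb3 → Db3.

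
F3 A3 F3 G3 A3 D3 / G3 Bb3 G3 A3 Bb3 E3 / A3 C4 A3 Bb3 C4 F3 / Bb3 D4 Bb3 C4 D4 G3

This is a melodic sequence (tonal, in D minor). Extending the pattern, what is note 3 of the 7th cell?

The unit is 6 notes. Position-3 pitches of the 4 shown cells: F3, G3, A3, Bb3.
Each moves up a 2nd. Continuing: C4 → D4 → E4.

E4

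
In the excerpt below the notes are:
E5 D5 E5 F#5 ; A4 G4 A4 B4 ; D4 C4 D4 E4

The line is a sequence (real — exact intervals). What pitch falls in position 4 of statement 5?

Grouping in 4s, the 4th note of each cell is F#5, B4, E4.
Carrying that down a 5th forward: A3 → D3.

D3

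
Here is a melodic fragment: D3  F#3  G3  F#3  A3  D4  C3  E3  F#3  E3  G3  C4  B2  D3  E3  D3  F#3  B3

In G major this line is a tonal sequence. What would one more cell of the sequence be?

A2 C3 D3 C3 E3 A3

Taking 6-note groups, the heads are D3, C3, B2: the pattern moves down a 2nd.
From A2 the diatonic shape gives A2 C3 D3 C3 E3 A3.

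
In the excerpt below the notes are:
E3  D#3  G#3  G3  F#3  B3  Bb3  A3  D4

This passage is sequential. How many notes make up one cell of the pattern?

3

9 notes total. Splitting into 3 groups of 3:
E3 D#3 G#3 | G3 F#3 B3 | Bb3 A3 D4
Every group is a transposition up a 3rd of the one before; no shorter unit works.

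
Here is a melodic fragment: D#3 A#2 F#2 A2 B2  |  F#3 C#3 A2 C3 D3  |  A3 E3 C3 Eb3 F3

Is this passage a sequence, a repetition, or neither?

sequence

Each 5-note cell is the previous one transposed up a 3rd.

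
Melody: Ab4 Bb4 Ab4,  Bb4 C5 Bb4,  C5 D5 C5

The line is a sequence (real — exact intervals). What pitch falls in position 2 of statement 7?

Grouping in 3s, the 2nd note of each cell is Bb4, C5, D5.
Carrying that up a 2nd forward: E5 → F#5 → G#5 → A#5.

A#5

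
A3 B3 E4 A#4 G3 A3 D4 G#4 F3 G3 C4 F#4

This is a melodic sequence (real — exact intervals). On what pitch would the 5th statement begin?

Taking 4-note groups, the heads are A3, G3, F3: the pattern moves down a 2nd.
Extending the heads down a 2nd: Eb3 → Db3.

Db3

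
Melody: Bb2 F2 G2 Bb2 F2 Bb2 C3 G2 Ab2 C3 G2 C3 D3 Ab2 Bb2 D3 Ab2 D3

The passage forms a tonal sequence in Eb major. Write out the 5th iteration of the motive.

F3 C3 D3 F3 C3 F3

Taking 6-note groups, the heads are Bb2, C3, D3: the pattern moves up a 2nd.
Carrying on: Eb3 → F3.
Statement 5 starts on F3 and keeps the same diatonic contour: F3 C3 D3 F3 C3 F3.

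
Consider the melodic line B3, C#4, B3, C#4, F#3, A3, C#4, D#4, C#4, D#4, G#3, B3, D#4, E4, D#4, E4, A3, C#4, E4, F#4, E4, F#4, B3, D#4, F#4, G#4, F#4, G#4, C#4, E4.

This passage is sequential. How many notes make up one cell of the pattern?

6

There are 30 notes; a 6-note unit gives 5 cells:
B3 C#4 B3 C#4 F#3 A3 | C#4 D#4 C#4 D#4 G#3 B3 | D#4 E4 D#4 E4 A3 C#4 | E4 F#4 E4 F#4 B3 D#4 | F#4 G#4 F#4 G#4 C#4 E4
Each cell is the previous one up a 2nd — so the unit is 6 notes.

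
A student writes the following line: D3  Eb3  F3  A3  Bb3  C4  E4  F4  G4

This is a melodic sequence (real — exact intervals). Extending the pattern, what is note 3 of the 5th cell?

With 3-note cells, note 3 of each statement runs F3, C4, G4.
Each moves up a 5th. Continuing: D5 → A5.

A5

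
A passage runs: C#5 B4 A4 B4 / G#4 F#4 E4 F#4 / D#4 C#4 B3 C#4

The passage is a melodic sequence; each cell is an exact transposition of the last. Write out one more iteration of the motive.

A#3 G#3 F#3 G#3

Taking 4-note groups, the heads are C#5, G#4, D#4: the pattern moves down a 4th.
From A#3 the exact shape gives A#3 G#3 F#3 G#3.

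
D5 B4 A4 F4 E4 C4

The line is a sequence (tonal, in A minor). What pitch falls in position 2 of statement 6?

With 2-note cells, note 2 of each statement runs B4, F4, C4.
Extending down a 4th: G3 → D3 → A2.

A2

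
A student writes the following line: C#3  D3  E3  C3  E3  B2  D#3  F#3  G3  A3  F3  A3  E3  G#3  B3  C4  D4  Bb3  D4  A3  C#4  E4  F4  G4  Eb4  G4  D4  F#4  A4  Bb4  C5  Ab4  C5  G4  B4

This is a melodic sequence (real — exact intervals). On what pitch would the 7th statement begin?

With a 7-note motive the entries are C#3, F#3, B3, E4, A4, each up a 4th from the previous.
Continuing: D5 → G5. Statement 7 starts on G5.

G5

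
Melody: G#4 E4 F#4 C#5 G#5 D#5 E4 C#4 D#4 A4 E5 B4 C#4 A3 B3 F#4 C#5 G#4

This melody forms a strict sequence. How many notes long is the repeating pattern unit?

Try groups of 6 (3 cells in 18 notes):
G#4 E4 F#4 C#5 G#5 D#5 | E4 C#4 D#4 A4 E5 B4 | C#4 A3 B3 F#4 C#5 G#4
Every group is a transposition down a 3rd of the one before; no shorter unit works.

6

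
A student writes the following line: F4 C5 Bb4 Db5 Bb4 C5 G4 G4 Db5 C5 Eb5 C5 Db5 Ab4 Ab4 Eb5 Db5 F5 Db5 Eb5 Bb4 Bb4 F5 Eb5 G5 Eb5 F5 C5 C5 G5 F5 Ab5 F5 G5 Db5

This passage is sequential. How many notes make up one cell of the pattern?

35 notes total. Splitting into 5 groups of 7:
F4 C5 Bb4 Db5 Bb4 C5 G4 | G4 Db5 C5 Eb5 C5 Db5 Ab4 | Ab4 Eb5 Db5 F5 Db5 Eb5 Bb4 | Bb4 F5 Eb5 G5 Eb5 F5 C5 | C5 G5 F5 Ab5 F5 G5 Db5
Each cell is the previous one up a 2nd — so the unit is 7 notes.

7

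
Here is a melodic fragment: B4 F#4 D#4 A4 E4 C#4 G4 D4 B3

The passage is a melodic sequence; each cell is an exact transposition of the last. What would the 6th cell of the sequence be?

The 3-note cells begin on B4, A4, G4 — each down a 2nd from the last.
Carrying on: F4 → Eb4 → Db4.
From Db4 the exact shape gives Db4 Ab3 F3.

Db4 Ab3 F3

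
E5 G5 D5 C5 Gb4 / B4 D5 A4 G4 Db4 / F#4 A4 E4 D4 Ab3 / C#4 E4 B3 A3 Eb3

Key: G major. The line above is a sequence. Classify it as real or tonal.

Each cell has the same semitone pattern (3, -5, -2, -6) — intervals are preserved exactly.
And Db4 lies outside G major, so the sequence is real rather than tonal.

real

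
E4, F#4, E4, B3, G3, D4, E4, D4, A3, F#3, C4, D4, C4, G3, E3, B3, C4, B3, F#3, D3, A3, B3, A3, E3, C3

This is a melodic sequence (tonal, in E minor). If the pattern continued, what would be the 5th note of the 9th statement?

Grouping in 5s, the 5th note of each cell is G3, F#3, E3, D3, C3.
Carrying that down a 2nd forward: B2 → A2 → G2 → F#2.

F#2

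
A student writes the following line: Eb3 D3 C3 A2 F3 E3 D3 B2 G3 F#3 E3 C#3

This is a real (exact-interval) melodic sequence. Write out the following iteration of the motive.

With a 4-note motive the entries are Eb3, F3, G3, each up a 2nd from the previous.
So cell 4 is A3 G#3 F#3 D#3.

A3 G#3 F#3 D#3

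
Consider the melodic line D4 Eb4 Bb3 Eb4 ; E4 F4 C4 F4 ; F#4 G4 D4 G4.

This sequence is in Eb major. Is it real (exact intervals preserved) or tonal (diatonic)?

Each cell has the same semitone pattern (1, -5, 5) — intervals are preserved exactly.
And E4 lies outside Eb major, so the sequence is real rather than tonal.

real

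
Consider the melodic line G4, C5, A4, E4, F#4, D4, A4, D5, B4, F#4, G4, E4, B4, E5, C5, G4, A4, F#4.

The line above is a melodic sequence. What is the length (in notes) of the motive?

6

There are 18 notes; a 6-note unit gives 3 cells:
G4 C5 A4 E4 F#4 D4 | A4 D5 B4 F#4 G4 E4 | B4 E5 C5 G4 A4 F#4
Each cell is the previous one up a 2nd — so the unit is 6 notes.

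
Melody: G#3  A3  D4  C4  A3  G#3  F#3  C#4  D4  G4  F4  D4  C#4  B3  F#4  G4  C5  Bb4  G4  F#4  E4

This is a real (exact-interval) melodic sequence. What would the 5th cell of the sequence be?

Taking 7-note groups, the heads are G#3, C#4, F#4: the pattern moves up a 4th.
Carrying on: B4 → E5.
Statement 5 starts on E5 and keeps the same exact contour: E5 F5 Bb5 Ab5 F5 E5 D5.

E5 F5 Bb5 Ab5 F5 E5 D5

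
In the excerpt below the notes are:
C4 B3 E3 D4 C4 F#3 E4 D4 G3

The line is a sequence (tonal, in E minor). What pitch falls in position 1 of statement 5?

Grouping in 3s, the 1st note of each cell is C4, D4, E4.
Carrying that up a 2nd forward: F#4 → G4.

G4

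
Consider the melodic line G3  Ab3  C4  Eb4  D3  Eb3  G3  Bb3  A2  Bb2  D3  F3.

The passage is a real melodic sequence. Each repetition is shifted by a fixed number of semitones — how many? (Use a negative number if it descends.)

-5

Taking 4-note groups, the heads are G3, D3, A2: the pattern moves down a 4th.
G3→D3 is 50 − 55 = -5 semitones.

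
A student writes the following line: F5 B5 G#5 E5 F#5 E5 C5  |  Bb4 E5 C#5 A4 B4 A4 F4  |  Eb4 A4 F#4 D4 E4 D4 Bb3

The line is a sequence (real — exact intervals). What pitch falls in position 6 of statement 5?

With 7-note cells, note 6 of each statement runs E5, A4, D4.
Extending down a 5th: G3 → C3.

C3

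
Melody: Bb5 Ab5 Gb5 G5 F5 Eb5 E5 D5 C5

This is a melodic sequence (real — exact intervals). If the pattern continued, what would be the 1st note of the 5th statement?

A#4

With 3-note cells, note 1 of each statement runs Bb5, G5, E5.
Carrying that down a 3rd forward: C#5 → A#4.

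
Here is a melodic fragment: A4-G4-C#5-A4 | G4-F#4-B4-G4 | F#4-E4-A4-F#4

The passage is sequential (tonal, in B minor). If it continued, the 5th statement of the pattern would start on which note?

D4

Unit = 4 notes; the statements start on A4, G4, F#4, moving down a 2nd each time.
Extending the heads down a 2nd: E4 → D4.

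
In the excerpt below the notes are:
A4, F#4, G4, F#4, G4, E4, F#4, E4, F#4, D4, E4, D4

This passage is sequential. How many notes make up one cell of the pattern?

There are 12 notes; a 4-note unit gives 3 cells:
A4 F#4 G4 F#4 | G4 E4 F#4 E4 | F#4 D4 E4 D4
Every group is a transposition down a 2nd of the one before; no shorter unit works.

4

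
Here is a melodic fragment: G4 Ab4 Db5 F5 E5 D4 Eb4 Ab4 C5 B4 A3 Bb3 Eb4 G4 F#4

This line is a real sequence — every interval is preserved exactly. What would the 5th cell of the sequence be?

B2 C3 F3 A3 G#3

The 5-note cells begin on G4, D4, A3 — each down a 4th from the last.
Carrying on: E3 → B2.
So cell 5 is B2 C3 F3 A3 G#3.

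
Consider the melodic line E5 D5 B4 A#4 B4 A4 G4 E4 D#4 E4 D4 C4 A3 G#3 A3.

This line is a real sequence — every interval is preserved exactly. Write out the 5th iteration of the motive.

C3 Bb2 G2 F#2 G2

With a 5-note motive the entries are E5, A4, D4, each down a 5th from the previous.
Extending down a 5th: G3 → C3.
Statement 5 starts on C3 and keeps the same exact contour: C3 Bb2 G2 F#2 G2.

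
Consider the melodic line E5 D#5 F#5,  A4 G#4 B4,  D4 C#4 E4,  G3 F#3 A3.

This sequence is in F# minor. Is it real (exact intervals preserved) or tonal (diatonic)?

Each cell has the same semitone pattern (-1, 3) — intervals are preserved exactly.
And D#5 lies outside F# minor, so the sequence is real rather than tonal.

real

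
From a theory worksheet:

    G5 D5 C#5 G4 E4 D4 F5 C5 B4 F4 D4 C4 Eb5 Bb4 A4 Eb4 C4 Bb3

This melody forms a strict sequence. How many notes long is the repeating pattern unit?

18 notes total. Splitting into 3 groups of 6:
G5 D5 C#5 G4 E4 D4 | F5 C5 B4 F4 D4 C4 | Eb5 Bb4 A4 Eb4 C4 Bb3
Every group is a transposition down a 2nd of the one before; no shorter unit works.

6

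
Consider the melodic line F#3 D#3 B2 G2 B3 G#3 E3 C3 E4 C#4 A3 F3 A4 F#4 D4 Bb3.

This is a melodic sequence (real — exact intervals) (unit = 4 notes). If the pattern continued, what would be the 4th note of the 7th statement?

Db5

With 4-note cells, note 4 of each statement runs G2, C3, F3, Bb3.
Carrying that up a 4th forward: Eb4 → Ab4 → Db5.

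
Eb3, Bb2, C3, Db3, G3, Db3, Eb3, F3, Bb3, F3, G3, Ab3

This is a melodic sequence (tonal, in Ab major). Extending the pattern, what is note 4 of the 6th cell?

Grouping in 4s, the 4th note of each cell is Db3, F3, Ab3.
Each moves up a 3rd. Continuing: C4 → Eb4 → G4.

G4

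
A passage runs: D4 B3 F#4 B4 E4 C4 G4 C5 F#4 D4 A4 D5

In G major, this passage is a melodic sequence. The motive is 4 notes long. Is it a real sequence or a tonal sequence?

Every note is diatonic to G major.
Cell 1 has -3 semitones from note 1 to 2, but cell 2 has -4 — the interval quality changes while the contour stays the same, which is the hallmark of a tonal sequence.

tonal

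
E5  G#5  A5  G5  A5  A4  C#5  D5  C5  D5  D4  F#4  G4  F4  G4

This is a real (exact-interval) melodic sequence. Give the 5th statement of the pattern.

With a 5-note motive the entries are E5, A4, D4, each down a 5th from the previous.
Continuing the starts: G3 → C3.
So cell 5 is C3 E3 F3 Eb3 F3.

C3 E3 F3 Eb3 F3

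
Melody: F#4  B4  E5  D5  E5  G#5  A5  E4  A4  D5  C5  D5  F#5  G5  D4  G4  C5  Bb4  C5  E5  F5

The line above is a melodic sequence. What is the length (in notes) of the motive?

7

21 notes total. Splitting into 3 groups of 7:
F#4 B4 E5 D5 E5 G#5 A5 | E4 A4 D5 C5 D5 F#5 G5 | D4 G4 C5 Bb4 C5 E5 F5
Every group is a transposition down a 2nd of the one before; no shorter unit works.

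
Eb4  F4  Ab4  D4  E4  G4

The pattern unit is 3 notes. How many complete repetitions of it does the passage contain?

6 notes in groups of 3 gives 6/3 = 2 statements.
Starts: Eb4, D4 — each down a 2nd.

2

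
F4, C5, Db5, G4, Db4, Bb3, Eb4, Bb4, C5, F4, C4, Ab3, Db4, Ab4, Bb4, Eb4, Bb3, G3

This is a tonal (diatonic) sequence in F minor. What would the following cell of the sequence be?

Taking 6-note groups, the heads are F4, Eb4, Db4: the pattern moves down a 2nd.
So cell 4 is C4 G4 Ab4 Db4 Ab3 F3.

C4 G4 Ab4 Db4 Ab3 F3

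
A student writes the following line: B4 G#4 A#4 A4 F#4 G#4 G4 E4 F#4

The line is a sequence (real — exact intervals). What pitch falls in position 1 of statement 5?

Grouping in 3s, the 1st note of each cell is B4, A4, G4.
Carrying that down a 2nd forward: F4 → Eb4.

Eb4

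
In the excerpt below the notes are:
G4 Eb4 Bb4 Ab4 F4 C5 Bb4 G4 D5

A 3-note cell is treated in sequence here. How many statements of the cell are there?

9 notes in groups of 3 gives 9/3 = 3 statements.
Starts: G4, Ab4, Bb4 — each up a 2nd.

3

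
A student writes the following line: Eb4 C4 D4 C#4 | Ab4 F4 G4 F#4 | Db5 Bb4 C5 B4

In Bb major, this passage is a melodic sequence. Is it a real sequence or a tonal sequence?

Each cell has the same semitone pattern (-3, 2, -1) — intervals are preserved exactly.
And C#4 lies outside Bb major, so the sequence is real rather than tonal.

real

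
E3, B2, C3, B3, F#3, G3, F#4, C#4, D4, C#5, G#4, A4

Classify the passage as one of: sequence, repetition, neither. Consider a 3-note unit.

sequence

Each 3-note cell is the previous one transposed up a 5th.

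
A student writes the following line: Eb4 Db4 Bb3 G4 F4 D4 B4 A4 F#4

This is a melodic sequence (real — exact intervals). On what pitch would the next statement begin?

Unit = 3 notes; the statements start on Eb4, G4, B4, moving up a 3rd each time.
The next head, up a 3rd from B4, is D#5.

D#5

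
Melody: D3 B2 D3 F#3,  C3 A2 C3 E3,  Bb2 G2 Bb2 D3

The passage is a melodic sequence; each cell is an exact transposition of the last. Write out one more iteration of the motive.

Taking 4-note groups, the heads are D3, C3, Bb2: the pattern moves down a 2nd.
Statement 4 starts on Ab2 and keeps the same exact contour: Ab2 F2 Ab2 C3.

Ab2 F2 Ab2 C3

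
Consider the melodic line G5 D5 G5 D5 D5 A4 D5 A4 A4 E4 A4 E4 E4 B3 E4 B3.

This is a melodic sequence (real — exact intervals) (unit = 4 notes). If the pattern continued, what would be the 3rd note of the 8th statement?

The unit is 4 notes. Position-3 pitches of the 4 shown cells: G5, D5, A4, E4.
Carrying that down a 4th forward: B3 → F#3 → C#3 → G#2.

G#2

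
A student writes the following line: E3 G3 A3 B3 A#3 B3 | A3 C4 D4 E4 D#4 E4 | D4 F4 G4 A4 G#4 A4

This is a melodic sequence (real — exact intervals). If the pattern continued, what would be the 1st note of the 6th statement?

F5

Grouping in 6s, the 1st note of each cell is E3, A3, D4.
Each moves up a 4th. Continuing: G4 → C5 → F5.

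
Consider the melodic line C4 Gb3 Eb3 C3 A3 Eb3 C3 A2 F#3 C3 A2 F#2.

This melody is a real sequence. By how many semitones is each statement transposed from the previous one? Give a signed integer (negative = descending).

Taking 4-note groups, the heads are C4, A3, F#3: the pattern moves down a 3rd.
C4→A3 is 57 − 60 = -3 semitones.

-3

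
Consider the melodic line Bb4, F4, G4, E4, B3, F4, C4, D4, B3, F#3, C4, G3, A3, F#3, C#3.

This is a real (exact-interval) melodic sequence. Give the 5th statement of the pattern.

D3 A2 B2 G#2 D#2

Unit = 5 notes; the statements start on Bb4, F4, C4, moving down a 4th each time.
Continuing the starts: G3 → D3.
Statement 5 starts on D3 and keeps the same exact contour: D3 A2 B2 G#2 D#2.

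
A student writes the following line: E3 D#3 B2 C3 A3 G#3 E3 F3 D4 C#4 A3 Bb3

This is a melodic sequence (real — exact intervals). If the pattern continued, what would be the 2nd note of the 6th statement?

E5

Grouping in 4s, the 2nd note of each cell is D#3, G#3, C#4.
Each moves up a 4th. Continuing: F#4 → B4 → E5.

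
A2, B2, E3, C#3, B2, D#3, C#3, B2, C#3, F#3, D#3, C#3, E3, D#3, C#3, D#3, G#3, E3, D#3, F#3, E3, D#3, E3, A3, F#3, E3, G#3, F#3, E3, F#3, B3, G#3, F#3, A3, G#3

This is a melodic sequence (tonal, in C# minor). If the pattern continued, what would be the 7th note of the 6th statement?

With 7-note cells, note 7 of each statement runs C#3, D#3, E3, F#3, G#3.
From G#3, up a 2nd gives A3.

A3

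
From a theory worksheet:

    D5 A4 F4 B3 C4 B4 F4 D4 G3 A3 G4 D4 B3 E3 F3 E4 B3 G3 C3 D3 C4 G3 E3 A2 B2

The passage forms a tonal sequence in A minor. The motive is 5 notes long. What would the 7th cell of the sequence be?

Unit = 5 notes; the statements start on D5, B4, G4, E4, C4, moving down a 3rd each time.
Continuing the starts: A3 → F3.
So cell 7 is F3 C3 A2 D2 E2.

F3 C3 A2 D2 E2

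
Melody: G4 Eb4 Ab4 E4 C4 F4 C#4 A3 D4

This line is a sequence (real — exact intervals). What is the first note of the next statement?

Taking 3-note groups, the heads are G4, E4, C#4: the pattern moves down a 3rd.
The next head, down a 3rd from C#4, is A#3.

A#3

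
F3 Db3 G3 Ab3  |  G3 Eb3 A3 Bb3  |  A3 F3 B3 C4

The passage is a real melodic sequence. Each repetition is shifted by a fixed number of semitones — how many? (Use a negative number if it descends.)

The 4-note cells begin on F3, G3, A3 — each up a 2nd from the last.
Counting half-steps from F3 to G3: 2.

2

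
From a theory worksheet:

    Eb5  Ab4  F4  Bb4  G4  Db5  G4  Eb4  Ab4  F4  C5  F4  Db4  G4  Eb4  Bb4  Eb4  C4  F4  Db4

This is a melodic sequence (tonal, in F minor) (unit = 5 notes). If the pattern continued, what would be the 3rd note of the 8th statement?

F3

Grouping in 5s, the 3rd note of each cell is F4, Eb4, Db4, C4.
Carrying that down a 2nd forward: Bb3 → Ab3 → G3 → F3.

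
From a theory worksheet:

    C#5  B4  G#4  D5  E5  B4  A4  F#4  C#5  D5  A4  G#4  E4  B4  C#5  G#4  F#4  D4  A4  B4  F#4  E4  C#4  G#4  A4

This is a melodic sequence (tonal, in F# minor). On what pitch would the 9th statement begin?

Taking 5-note groups, the heads are C#5, B4, A4, G#4, F#4: the pattern moves down a 2nd.
Continuing: E4 → D4 → C#4 → B3. Statement 9 starts on B3.

B3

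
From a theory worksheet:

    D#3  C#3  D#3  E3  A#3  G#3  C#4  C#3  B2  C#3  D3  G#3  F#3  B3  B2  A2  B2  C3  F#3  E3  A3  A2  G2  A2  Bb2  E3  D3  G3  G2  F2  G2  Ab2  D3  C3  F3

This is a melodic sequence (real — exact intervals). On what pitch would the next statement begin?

Taking 7-note groups, the heads are D#3, C#3, B2, A2, G2: the pattern moves down a 2nd.
The next head, down a 2nd from G2, is F2.

F2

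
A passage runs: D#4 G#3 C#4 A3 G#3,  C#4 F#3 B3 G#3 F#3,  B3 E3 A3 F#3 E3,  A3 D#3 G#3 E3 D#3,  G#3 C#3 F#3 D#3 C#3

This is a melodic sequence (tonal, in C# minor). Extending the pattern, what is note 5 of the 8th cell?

G#2

Grouping in 5s, the 5th note of each cell is G#3, F#3, E3, D#3, C#3.
Each moves down a 2nd. Continuing: B2 → A2 → G#2.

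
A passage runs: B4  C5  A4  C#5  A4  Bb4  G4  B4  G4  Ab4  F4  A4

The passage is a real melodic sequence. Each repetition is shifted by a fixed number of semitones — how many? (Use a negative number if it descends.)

-2

With a 4-note motive the entries are B4, A4, G4, each down a 2nd from the previous.
B4 to A4 spans -2 semitones.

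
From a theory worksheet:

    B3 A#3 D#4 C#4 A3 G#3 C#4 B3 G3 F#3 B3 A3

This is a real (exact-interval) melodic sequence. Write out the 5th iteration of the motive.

Eb3 D3 G3 F3

Unit = 4 notes; the statements start on B3, A3, G3, moving down a 2nd each time.
Continuing the starts: F3 → Eb3.
So cell 5 is Eb3 D3 G3 F3.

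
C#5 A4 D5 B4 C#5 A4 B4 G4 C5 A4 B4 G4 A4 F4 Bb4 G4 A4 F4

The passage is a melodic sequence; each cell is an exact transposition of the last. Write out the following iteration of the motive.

The 6-note cells begin on C#5, B4, A4 — each down a 2nd from the last.
From G4 the exact shape gives G4 Eb4 Ab4 F4 G4 Eb4.

G4 Eb4 Ab4 F4 G4 Eb4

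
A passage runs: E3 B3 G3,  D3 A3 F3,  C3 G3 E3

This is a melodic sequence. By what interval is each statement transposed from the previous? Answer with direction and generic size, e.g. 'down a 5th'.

down a 2nd

Taking 3-note groups, the heads are E3, D3, C3: the pattern moves down a 2nd.
E3 to D3 is down a 2nd.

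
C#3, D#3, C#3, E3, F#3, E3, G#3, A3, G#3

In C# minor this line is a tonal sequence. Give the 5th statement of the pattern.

Unit = 3 notes; the statements start on C#3, E3, G#3, moving up a 3rd each time.
Carrying on: B3 → D#4.
So cell 5 is D#4 E4 D#4.

D#4 E4 D#4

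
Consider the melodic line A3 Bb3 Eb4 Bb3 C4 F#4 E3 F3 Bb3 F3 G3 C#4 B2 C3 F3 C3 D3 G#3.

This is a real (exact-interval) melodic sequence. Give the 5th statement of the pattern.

C#2 D2 G2 D2 E2 A#2

Unit = 6 notes; the statements start on A3, E3, B2, moving down a 4th each time.
Carrying on: F#2 → C#2.
So cell 5 is C#2 D2 G2 D2 E2 A#2.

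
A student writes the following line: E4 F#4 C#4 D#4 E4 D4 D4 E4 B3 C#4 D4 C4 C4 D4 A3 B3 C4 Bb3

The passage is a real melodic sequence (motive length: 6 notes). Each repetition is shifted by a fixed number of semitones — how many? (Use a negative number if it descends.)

The 6-note cells begin on E4, D4, C4 — each down a 2nd from the last.
E4 to D4 spans -2 semitones.

-2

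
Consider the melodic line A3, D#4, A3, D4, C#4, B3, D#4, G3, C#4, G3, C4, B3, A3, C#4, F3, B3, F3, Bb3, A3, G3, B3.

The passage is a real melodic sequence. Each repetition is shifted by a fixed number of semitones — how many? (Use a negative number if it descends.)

Taking 7-note groups, the heads are A3, G3, F3: the pattern moves down a 2nd.
A3 to G3 spans -2 semitones.

-2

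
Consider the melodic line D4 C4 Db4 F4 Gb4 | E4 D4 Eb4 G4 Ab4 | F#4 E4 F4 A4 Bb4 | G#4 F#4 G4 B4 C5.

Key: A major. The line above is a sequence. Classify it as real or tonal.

real

Each cell has the same semitone pattern (-2, 1, 4, 1) — intervals are preserved exactly.
And C4 lies outside A major, so the sequence is real rather than tonal.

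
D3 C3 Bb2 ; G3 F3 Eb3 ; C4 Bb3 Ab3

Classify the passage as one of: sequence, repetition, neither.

sequence

Each 3-note cell is the previous one transposed up a 4th.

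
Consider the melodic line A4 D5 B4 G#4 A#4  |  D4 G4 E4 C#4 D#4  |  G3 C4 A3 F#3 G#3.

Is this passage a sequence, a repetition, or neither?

sequence

Each 5-note cell is the previous one transposed down a 5th.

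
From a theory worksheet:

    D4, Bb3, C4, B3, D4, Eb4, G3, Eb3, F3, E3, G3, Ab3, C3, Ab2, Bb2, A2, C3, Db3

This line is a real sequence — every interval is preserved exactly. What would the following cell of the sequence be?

F2 Db2 Eb2 D2 F2 Gb2

The 6-note cells begin on D4, G3, C3 — each down a 5th from the last.
From F2 the exact shape gives F2 Db2 Eb2 D2 F2 Gb2.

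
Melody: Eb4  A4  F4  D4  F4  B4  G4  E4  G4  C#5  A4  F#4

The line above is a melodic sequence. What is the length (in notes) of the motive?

4

Try groups of 4 (3 cells in 12 notes):
Eb4 A4 F4 D4 | F4 B4 G4 E4 | G4 C#5 A4 F#4
Every group is a transposition up a 2nd of the one before; no shorter unit works.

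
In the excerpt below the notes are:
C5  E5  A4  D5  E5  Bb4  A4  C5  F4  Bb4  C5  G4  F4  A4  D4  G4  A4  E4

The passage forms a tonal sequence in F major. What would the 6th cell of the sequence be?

G3 Bb3 E3 A3 Bb3 F3

Unit = 6 notes; the statements start on C5, A4, F4, moving down a 3rd each time.
Continuing the starts: D4 → Bb3 → G3.
So cell 6 is G3 Bb3 E3 A3 Bb3 F3.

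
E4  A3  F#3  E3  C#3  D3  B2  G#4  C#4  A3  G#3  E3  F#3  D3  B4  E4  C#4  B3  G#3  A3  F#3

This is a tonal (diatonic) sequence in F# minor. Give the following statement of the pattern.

Unit = 7 notes; the statements start on E4, G#4, B4, moving up a 3rd each time.
Statement 4 starts on D5 and keeps the same diatonic contour: D5 G#4 E4 D4 B3 C#4 A3.

D5 G#4 E4 D4 B3 C#4 A3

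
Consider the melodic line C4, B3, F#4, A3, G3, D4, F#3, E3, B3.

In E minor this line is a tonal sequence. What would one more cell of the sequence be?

With a 3-note motive the entries are C4, A3, F#3, each down a 3rd from the previous.
From D3 the diatonic shape gives D3 C3 G3.

D3 C3 G3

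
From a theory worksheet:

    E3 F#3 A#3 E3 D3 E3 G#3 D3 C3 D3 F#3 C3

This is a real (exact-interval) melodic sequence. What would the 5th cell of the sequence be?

Ab2 Bb2 D3 Ab2

With a 4-note motive the entries are E3, D3, C3, each down a 2nd from the previous.
Carrying on: Bb2 → Ab2.
So cell 5 is Ab2 Bb2 D3 Ab2.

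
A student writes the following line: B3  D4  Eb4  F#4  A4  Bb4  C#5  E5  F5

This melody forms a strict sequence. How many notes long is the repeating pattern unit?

3

9 notes total. Splitting into 3 groups of 3:
B3 D4 Eb4 | F#4 A4 Bb4 | C#5 E5 F5
That's a consistent up a 5th shift per cell, and no other grouping gives one.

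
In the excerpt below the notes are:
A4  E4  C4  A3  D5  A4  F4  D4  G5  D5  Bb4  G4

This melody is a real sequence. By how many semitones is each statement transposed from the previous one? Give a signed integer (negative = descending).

5

Taking 4-note groups, the heads are A4, D5, G5: the pattern moves up a 4th.
A4 to D5 spans +5 semitones.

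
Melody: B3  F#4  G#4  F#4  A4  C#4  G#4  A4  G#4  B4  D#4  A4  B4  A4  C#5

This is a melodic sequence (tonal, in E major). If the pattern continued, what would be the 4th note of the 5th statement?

C#5

With 5-note cells, note 4 of each statement runs F#4, G#4, A4.
Extending up a 2nd: B4 → C#5.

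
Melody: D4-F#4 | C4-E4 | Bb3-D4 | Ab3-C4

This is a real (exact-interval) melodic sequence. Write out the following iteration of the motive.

Gb3 Bb3

The 2-note cells begin on D4, C4, Bb3, Ab3 — each down a 2nd from the last.
Statement 5 starts on Gb3 and keeps the same exact contour: Gb3 Bb3.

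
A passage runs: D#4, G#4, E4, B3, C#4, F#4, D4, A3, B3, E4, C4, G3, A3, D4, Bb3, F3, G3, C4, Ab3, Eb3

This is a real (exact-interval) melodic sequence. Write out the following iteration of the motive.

F3 Bb3 Gb3 Db3

Taking 4-note groups, the heads are D#4, C#4, B3, A3, G3: the pattern moves down a 2nd.
So cell 6 is F3 Bb3 Gb3 Db3.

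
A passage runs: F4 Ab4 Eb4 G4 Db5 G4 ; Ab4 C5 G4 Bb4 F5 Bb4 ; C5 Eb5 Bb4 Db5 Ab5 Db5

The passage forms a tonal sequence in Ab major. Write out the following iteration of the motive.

Eb5 G5 Db5 F5 C6 F5

With a 6-note motive the entries are F4, Ab4, C5, each up a 3rd from the previous.
From Eb5 the diatonic shape gives Eb5 G5 Db5 F5 C6 F5.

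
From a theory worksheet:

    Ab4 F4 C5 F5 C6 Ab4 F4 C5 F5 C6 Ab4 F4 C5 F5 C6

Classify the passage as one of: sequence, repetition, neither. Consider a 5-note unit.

repetition

Each 5-note cell is identical (Ab4 F4 C5 F5 C6), restated at the same pitch.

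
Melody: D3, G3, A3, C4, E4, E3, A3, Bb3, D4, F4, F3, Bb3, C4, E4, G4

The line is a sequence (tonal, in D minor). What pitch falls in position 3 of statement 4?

With 5-note cells, note 3 of each statement runs A3, Bb3, C4.
Each moves up a 2nd; the next is D4.

D4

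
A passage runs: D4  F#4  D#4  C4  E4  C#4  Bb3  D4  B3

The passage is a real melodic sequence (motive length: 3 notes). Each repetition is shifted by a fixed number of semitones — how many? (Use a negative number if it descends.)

-2

Unit = 3 notes; the statements start on D4, C4, Bb3, moving down a 2nd each time.
Counting half-steps from D4 to C4: -2.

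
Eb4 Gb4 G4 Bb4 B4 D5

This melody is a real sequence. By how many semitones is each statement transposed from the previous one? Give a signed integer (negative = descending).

Taking 2-note groups, the heads are Eb4, G4, B4: the pattern moves up a 3rd.
Counting half-steps from Eb4 to G4: 4.

4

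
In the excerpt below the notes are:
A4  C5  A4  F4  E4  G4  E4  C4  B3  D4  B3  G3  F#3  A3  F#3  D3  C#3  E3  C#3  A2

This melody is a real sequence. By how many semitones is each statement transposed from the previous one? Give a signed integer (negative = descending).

Taking 4-note groups, the heads are A4, E4, B3, F#3, C#3: the pattern moves down a 4th.
A4→E4 is 64 − 69 = -5 semitones.

-5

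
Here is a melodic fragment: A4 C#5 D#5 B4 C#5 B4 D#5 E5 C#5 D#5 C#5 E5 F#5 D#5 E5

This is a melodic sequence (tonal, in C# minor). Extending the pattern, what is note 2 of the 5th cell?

G#5

With 5-note cells, note 2 of each statement runs C#5, D#5, E5.
Each moves up a 2nd. Continuing: F#5 → G#5.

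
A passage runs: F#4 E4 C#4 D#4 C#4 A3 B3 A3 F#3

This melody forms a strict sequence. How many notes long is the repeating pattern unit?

There are 9 notes; a 3-note unit gives 3 cells:
F#4 E4 C#4 | D#4 C#4 A3 | B3 A3 F#3
That's a consistent down a 3rd shift per cell, and no other grouping gives one.

3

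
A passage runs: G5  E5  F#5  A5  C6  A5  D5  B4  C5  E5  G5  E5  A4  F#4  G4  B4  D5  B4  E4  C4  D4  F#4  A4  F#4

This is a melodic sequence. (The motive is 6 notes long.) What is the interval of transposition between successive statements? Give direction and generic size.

down a 4th

Taking 6-note groups, the heads are G5, D5, A4, E4: the pattern moves down a 4th.
From G5 to D5: down a 4th.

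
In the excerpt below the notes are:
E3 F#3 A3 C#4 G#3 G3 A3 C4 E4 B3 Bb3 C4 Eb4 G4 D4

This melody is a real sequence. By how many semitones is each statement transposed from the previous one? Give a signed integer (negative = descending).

With a 5-note motive the entries are E3, G3, Bb3, each up a 3rd from the previous.
Counting half-steps from E3 to G3: 3.

3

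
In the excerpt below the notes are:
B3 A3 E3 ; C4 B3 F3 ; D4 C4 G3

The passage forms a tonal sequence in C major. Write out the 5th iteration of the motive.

F4 E4 B3

Taking 3-note groups, the heads are B3, C4, D4: the pattern moves up a 2nd.
Carrying on: E4 → F4.
Statement 5 starts on F4 and keeps the same diatonic contour: F4 E4 B3.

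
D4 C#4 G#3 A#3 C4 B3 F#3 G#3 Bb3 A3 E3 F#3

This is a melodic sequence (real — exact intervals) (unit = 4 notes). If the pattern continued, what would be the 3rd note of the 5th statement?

C3

Grouping in 4s, the 3rd note of each cell is G#3, F#3, E3.
Carrying that down a 2nd forward: D3 → C3.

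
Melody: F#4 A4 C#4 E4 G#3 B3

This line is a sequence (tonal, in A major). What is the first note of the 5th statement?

Taking 2-note groups, the heads are F#4, C#4, G#3: the pattern moves down a 4th.
Extending the heads down a 4th: D3 → A2.

A2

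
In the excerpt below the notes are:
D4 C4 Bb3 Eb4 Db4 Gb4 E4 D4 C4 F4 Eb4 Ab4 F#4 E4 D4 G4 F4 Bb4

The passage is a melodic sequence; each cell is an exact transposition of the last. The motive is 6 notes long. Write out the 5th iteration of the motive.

Taking 6-note groups, the heads are D4, E4, F#4: the pattern moves up a 2nd.
Continuing the starts: G#4 → A#4.
So cell 5 is A#4 G#4 F#4 B4 A4 D5.

A#4 G#4 F#4 B4 A4 D5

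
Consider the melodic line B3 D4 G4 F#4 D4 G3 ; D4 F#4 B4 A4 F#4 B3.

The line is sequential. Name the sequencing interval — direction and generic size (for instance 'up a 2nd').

up a 3rd

Taking 6-note groups, the heads are B3, D4: the pattern moves up a 3rd.
B3 to D4 is up a 3rd.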